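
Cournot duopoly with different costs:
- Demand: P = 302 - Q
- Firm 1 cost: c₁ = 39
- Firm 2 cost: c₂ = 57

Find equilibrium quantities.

q₁* = 93.67, q₂* = 75.67

Work:
Reaction: q₁ = (302 - 39 - q₂)/2
Reaction: q₂ = (302 - 57 - q₁)/2
Solve simultaneously:
q₁* = (302 - 2×39 + 57)/3 = 93.67
q₂* = (302 - 2×57 + 39)/3 = 75.67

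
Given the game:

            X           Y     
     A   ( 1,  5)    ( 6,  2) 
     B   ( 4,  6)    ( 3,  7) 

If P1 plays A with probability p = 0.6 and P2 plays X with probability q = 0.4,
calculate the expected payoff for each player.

E[P1] = 3.76, E[P2] = 4.56

Work:
E[P1] = p·q·π₁(A,X) + p·(1-q)·π₁(A,Y) + (1-p)·q·π₁(B,X) + (1-p)·(1-q)·π₁(B,Y)
= 0.6·0.4·1 + 0.6·0.6·6 + 0.4·0.4·4 + 0.4·0.6·3
= 3.76

E[P2] = 4.56 (similar calculation)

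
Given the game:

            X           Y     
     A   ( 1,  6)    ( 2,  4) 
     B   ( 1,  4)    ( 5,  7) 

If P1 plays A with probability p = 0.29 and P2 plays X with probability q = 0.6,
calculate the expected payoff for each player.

E[P1] = 2.252, E[P2] = 5.2

Work:
E[P1] = p·q·π₁(A,X) + p·(1-q)·π₁(A,Y) + (1-p)·q·π₁(B,X) + (1-p)·(1-q)·π₁(B,Y)
= 0.29·0.6·1 + 0.29·0.4·2 + 0.71·0.6·1 + 0.71·0.4·5
= 2.252

E[P2] = 5.2 (similar calculation)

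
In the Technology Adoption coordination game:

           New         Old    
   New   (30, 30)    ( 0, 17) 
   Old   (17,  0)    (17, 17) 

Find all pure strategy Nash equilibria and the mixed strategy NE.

Pure NE: (New, New) and (Old, Old); Mixed NE: p = 0.5667, q = 0.5667

Work:
Check pure NE:
(New, New): (30, 30) - no unilateral deviation beneficial
(Old, Old): (17, 17) - no unilateral deviation beneficial
Mixed NE: P1 plays New with p = 0.5667, P2 plays New with q = 0.5667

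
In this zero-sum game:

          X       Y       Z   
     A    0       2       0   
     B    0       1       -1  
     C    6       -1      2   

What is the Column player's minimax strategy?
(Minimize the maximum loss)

Column should play Y or Z (all achieve the minimum), value = 2

Work:
Column player minimizes Row's maximum payoff:
Column X: max payoff to Row = 6
Column Y: max payoff to Row = 2
Column Z: max payoff to Row = 2
Minimum is 2, achieved by columns Y, Z (tied).
Each of Y or Z is a minimax strategy.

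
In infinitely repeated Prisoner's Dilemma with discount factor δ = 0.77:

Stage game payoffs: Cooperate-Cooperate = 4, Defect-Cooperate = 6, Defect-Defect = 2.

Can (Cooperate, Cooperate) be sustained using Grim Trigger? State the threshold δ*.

δ* = 0.5; since δ = 0.77 ≥ 0.5, cooperation can be sustained

Work:
For Grim Trigger:
Cooperate forever: 4/(1-δ)
Defect then punished: 6 + 2·δ/(1-δ)
Need: 4/(1-δ) ≥ 6 + 2·δ/(1-δ)
Solving: δ ≥ (T-R)/(T-P) = (6-4)/(6-2) = 0.5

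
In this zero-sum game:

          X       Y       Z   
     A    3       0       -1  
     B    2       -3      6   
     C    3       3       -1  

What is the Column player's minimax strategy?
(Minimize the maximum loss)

Column should play X or Y (all achieve the minimum), value = 3

Work:
Column player minimizes Row's maximum payoff:
Column X: max payoff to Row = 3
Column Y: max payoff to Row = 3
Column Z: max payoff to Row = 6
Minimum is 3, achieved by columns X, Y (tied).
Each of X or Y is a minimax strategy.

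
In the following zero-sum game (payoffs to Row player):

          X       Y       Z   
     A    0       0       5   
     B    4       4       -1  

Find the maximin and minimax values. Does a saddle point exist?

Maximin = 0, Minimax = 4, Saddle: False

Work:
Row minimums: [0, -1] → maximin = 0
Column maximums: [4, 4, 5] → minimax = 4
No saddle point (maximin ≠ minimax). Mixed strategy needed.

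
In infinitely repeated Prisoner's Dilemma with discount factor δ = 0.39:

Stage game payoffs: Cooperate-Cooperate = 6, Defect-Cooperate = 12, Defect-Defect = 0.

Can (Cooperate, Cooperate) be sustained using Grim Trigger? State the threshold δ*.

δ* = 0.5; since δ = 0.39 < 0.5, cooperation cannot be sustained

Work:
For Grim Trigger:
Cooperate forever: 6/(1-δ)
Defect then punished: 12 + 0·δ/(1-δ)
Need: 6/(1-δ) ≥ 12 + 0·δ/(1-δ)
Solving: δ ≥ (T-R)/(T-P) = (12-6)/(12-0) = 0.5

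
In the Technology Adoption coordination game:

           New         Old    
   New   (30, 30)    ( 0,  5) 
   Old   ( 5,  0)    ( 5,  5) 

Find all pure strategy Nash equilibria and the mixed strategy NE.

Pure NE: (New, New) and (Old, Old); Mixed NE: p = 0.1667, q = 0.1667

Work:
Check pure NE:
(New, New): (30, 30) - no unilateral deviation beneficial
(Old, Old): (5, 5) - no unilateral deviation beneficial
Mixed NE: P1 plays New with p = 0.1667, P2 plays New with q = 0.1667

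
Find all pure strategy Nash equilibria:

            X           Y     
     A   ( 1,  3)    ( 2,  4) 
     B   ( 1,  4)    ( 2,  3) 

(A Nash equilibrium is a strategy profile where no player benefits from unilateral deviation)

Nash equilibrium: (A, Y), (B, X)

Work:
Best responses:
  P1 vs X: payoffs [1, 1] → best response A/B (payoff 1)
  P1 vs Y: payoffs [2, 2] → best response A/B (payoff 2)
  P2 vs A: payoffs [3, 4] → best response Y (payoff 4)
  P2 vs B: payoffs [4, 3] → best response X (payoff 4)
Mutual best responses: (A,Y), (B,X) → Nash equilibria.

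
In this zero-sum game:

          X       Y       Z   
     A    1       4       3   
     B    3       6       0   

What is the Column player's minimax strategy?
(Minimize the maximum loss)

Column should play X or Z (all achieve the minimum), value = 3

Work:
Column player minimizes Row's maximum payoff:
Column X: max payoff to Row = 3
Column Y: max payoff to Row = 6
Column Z: max payoff to Row = 3
Minimum is 3, achieved by columns X, Z (tied).
Each of X or Z is a minimax strategy.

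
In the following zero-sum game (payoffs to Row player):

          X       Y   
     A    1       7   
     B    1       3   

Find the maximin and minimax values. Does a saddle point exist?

Maximin = 1, Minimax = 1, Saddle: True

Work:
Row minimums: [1, 1] → maximin = 1
Column maximums: [1, 7] → minimax = 1
Saddle point exists! Game value = 1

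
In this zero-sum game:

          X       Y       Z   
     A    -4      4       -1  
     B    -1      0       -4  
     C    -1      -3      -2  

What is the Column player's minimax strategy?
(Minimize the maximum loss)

Column should play X or Z (all achieve the minimum), value = -1

Work:
Column player minimizes Row's maximum payoff:
Column X: max payoff to Row = -1
Column Y: max payoff to Row = 4
Column Z: max payoff to Row = -1
Minimum is -1, achieved by columns X, Z (tied).
Each of X or Z is a minimax strategy.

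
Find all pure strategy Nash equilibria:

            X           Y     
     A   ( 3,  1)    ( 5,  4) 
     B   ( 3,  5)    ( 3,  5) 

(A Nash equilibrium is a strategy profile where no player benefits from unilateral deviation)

Nash equilibrium: (A, Y), (B, X)

Work:
Best responses:
  P1 vs X: payoffs [3, 3] → best response A/B (payoff 3)
  P1 vs Y: payoffs [5, 3] → best response A (payoff 5)
  P2 vs A: payoffs [1, 4] → best response Y (payoff 4)
  P2 vs B: payoffs [5, 5] → best response X/Y (payoff 5)
Mutual best responses: (A,Y), (B,X) → Nash equilibria.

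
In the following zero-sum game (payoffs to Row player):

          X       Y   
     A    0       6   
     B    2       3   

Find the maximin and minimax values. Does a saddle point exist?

Maximin = 2, Minimax = 2, Saddle: True

Work:
Row minimums: [0, 2] → maximin = 2
Column maximums: [2, 6] → minimax = 2
Saddle point exists! Game value = 2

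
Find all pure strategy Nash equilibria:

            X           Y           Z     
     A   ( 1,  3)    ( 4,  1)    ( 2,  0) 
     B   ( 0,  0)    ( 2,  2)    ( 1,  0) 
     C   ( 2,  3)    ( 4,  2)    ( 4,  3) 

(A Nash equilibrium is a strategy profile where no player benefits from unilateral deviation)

Nash equilibrium: (C, X), (C, Z)

Work:
Best responses:
  P1 vs X: payoffs [1, 0, 2] → best response C (payoff 2)
  P1 vs Y: payoffs [4, 2, 4] → best response A/C (payoff 4)
  P1 vs Z: payoffs [2, 1, 4] → best response C (payoff 4)
  P2 vs A: payoffs [3, 1, 0] → best response X (payoff 3)
  P2 vs B: payoffs [0, 2, 0] → best response Y (payoff 2)
  P2 vs C: payoffs [3, 2, 3] → best response X/Z (payoff 3)
Mutual best responses: (C,X), (C,Z) → Nash equilibria.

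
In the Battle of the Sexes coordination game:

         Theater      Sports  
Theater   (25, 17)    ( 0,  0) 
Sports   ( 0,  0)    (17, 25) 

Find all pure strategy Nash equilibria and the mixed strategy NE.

Pure NE: (Theater, Theater) and (Sports, Sports); Mixed NE: p = 0.5952, q = 0.4048

Work:
Check pure NE:
(Theater, Theater): (25, 17) - no unilateral deviation beneficial
(Sports, Sports): (17, 25) - no unilateral deviation beneficial
Mixed NE: P1 plays Theater with p = 0.5952, P2 plays Theater with q = 0.4048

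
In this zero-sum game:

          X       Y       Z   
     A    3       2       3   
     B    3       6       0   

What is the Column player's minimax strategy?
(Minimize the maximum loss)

Column should play X or Z (all achieve the minimum), value = 3

Work:
Column player minimizes Row's maximum payoff:
Column X: max payoff to Row = 3
Column Y: max payoff to Row = 6
Column Z: max payoff to Row = 3
Minimum is 3, achieved by columns X, Z (tied).
Each of X or Z is a minimax strategy.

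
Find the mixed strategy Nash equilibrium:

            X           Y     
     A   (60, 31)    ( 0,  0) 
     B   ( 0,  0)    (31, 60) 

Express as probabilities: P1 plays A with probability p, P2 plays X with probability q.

p = 0.6593, q = 0.3407

Work:
Find probabilities that make opponent indifferent:
P2 chooses q to make P1 indifferent between A and B
P1 chooses p to make P2 indifferent between X and Y
Mixed NE: P1 plays (A: 0.6593, B: 0.3407), P2 plays (X: 0.3407, Y: 0.6593)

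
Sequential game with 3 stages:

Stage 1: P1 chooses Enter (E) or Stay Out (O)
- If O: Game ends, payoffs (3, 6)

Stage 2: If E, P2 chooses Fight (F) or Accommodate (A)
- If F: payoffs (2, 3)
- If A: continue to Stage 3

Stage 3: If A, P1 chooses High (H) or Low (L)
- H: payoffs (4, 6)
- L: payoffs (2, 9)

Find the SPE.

SPE: (E, A, H); Outcome (4, 6)

Work:
Stage 3: P1 chooses H (4 vs 2)
Stage 2: P2: F->3, A->6 (anticipating H). Choose A
Stage 1: P1: O->3, E->4 (anticipating A, H). Choose E
SPE path: E -> A -> H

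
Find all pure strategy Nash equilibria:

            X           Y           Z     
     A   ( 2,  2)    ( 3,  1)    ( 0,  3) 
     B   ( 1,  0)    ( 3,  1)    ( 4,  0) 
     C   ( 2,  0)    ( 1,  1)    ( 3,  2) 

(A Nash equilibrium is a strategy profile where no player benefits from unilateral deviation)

Nash equilibrium: (B, Y)

Work:
Best responses:
  P1 vs X: payoffs [2, 1, 2] → best response A/C (payoff 2)
  P1 vs Y: payoffs [3, 3, 1] → best response A/B (payoff 3)
  P1 vs Z: payoffs [0, 4, 3] → best response B (payoff 4)
  P2 vs A: payoffs [2, 1, 3] → best response Z (payoff 3)
  P2 vs B: payoffs [0, 1, 0] → best response Y (payoff 1)
  P2 vs C: payoffs [0, 1, 2] → best response Z (payoff 2)
Mutual best responses: (B,Y) → Nash equilibria.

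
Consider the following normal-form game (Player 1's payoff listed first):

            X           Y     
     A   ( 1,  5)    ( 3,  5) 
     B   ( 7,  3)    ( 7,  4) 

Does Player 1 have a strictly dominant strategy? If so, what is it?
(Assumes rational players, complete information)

Yes, Player 1's strictly dominant strategy is B

Work:
A strategy strictly dominates another if it gives a strictly higher payoff against every opponent action. Compare each pair of P1's strategies column-by-column:
  A vs B: [1 vs 7, 3 vs 7] → A does not strictly dominate B (column X: 1 ≤ 7)
  B vs A: [7 vs 1, 7 vs 3] → B strictly dominates A
B strictly dominates every other strategy → strictly dominant.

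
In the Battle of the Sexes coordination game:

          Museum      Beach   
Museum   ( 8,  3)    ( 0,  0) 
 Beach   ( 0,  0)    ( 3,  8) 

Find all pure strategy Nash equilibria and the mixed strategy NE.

Pure NE: (Museum, Museum) and (Beach, Beach); Mixed NE: p = 0.7273, q = 0.2727

Work:
Check pure NE:
(Museum, Museum): (8, 3) - no unilateral deviation beneficial
(Beach, Beach): (3, 8) - no unilateral deviation beneficial
Mixed NE: P1 plays Museum with p = 0.7273, P2 plays Museum with q = 0.2727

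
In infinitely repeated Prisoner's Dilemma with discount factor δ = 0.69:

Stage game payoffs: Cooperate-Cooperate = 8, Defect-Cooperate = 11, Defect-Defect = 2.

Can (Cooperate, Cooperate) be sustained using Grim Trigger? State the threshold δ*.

δ* = 0.3333; since δ = 0.69 ≥ 0.3333, cooperation can be sustained

Work:
For Grim Trigger:
Cooperate forever: 8/(1-δ)
Defect then punished: 11 + 2·δ/(1-δ)
Need: 8/(1-δ) ≥ 11 + 2·δ/(1-δ)
Solving: δ ≥ (T-R)/(T-P) = (11-8)/(11-2) = 0.3333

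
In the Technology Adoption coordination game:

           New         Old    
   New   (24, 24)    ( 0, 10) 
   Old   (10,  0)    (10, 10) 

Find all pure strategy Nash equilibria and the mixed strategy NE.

Pure NE: (New, New) and (Old, Old); Mixed NE: p = 0.4167, q = 0.4167

Work:
Check pure NE:
(New, New): (24, 24) - no unilateral deviation beneficial
(Old, Old): (10, 10) - no unilateral deviation beneficial
Mixed NE: P1 plays New with p = 0.4167, P2 plays New with q = 0.4167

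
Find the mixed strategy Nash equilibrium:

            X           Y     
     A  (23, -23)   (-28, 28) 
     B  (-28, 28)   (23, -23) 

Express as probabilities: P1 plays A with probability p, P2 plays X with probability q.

p = 0.5, q = 0.5

Work:
Find probabilities that make opponent indifferent:
P2 chooses q to make P1 indifferent between A and B
P1 chooses p to make P2 indifferent between X and Y
Mixed NE: P1 plays (A: 0.5, B: 0.5), P2 plays (X: 0.5, Y: 0.5)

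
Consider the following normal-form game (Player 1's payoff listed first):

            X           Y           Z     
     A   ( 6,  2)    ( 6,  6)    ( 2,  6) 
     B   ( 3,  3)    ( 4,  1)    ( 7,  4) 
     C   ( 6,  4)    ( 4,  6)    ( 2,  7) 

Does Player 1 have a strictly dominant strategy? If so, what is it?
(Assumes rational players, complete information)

No strictly dominant strategy exists for Player 1

Work:
A strategy strictly dominates another if it gives a strictly higher payoff against every opponent action. Compare each pair of P1's strategies column-by-column:
  A vs B: [6 vs 3, 6 vs 4, 2 vs 7] → A does not strictly dominate B (column Z: 2 ≤ 7)
  A vs C: [6 vs 6, 6 vs 4, 2 vs 2] → A does not strictly dominate C (column X: 6 ≤ 6)
  B vs A: [3 vs 6, 4 vs 6, 7 vs 2] → B does not strictly dominate A (column X: 3 ≤ 6)
  B vs C: [3 vs 6, 4 vs 4, 7 vs 2] → B does not strictly dominate C (column X: 3 ≤ 6)
  C vs A: [6 vs 6, 4 vs 6, 2 vs 2] → C does not strictly dominate A (column X: 6 ≤ 6)
  C vs B: [6 vs 3, 4 vs 4, 2 vs 7] → C does not strictly dominate B (column Y: 4 ≤ 4)
No single strategy strictly dominates all others → no strictly dominant strategy.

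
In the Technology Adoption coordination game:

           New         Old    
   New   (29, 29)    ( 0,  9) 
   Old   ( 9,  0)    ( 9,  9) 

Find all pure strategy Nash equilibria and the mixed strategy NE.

Pure NE: (New, New) and (Old, Old); Mixed NE: p = 0.3103, q = 0.3103

Work:
Check pure NE:
(New, New): (29, 29) - no unilateral deviation beneficial
(Old, Old): (9, 9) - no unilateral deviation beneficial
Mixed NE: P1 plays New with p = 0.3103, P2 plays New with q = 0.3103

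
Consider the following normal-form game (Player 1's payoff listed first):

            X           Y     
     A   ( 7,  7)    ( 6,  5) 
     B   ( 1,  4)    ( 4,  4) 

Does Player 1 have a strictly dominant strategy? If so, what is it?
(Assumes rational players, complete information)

Yes, Player 1's strictly dominant strategy is A

Work:
A strategy strictly dominates another if it gives a strictly higher payoff against every opponent action. Compare each pair of P1's strategies column-by-column:
  A vs B: [7 vs 1, 6 vs 4] → A strictly dominates B
  B vs A: [1 vs 7, 4 vs 6] → B does not strictly dominate A (column X: 1 ≤ 7)
A strictly dominates every other strategy → strictly dominant.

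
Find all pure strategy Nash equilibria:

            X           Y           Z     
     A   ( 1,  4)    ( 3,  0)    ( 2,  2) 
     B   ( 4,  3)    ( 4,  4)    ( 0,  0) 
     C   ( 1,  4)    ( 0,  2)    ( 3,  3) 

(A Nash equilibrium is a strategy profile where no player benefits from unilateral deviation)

Nash equilibrium: (B, Y)

Work:
Best responses:
  P1 vs X: payoffs [1, 4, 1] → best response B (payoff 4)
  P1 vs Y: payoffs [3, 4, 0] → best response B (payoff 4)
  P1 vs Z: payoffs [2, 0, 3] → best response C (payoff 3)
  P2 vs A: payoffs [4, 0, 2] → best response X (payoff 4)
  P2 vs B: payoffs [3, 4, 0] → best response Y (payoff 4)
  P2 vs C: payoffs [4, 2, 3] → best response X (payoff 4)
Mutual best responses: (B,Y) → Nash equilibria.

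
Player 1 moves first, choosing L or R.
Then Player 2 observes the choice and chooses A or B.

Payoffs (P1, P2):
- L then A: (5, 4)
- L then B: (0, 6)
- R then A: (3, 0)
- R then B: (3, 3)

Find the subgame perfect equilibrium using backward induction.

P1 plays R, P2 plays B after L and B after R; Payoff (3, 3)

Work:
Backward induction:
After L: P2 chooses B → P1 gets 0
After R: P2 chooses B → P1 gets 3
P1 chooses R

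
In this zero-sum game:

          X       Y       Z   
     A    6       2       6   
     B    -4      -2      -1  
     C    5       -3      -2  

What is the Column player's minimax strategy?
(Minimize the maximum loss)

Column should play Y, value = 2

Work:
Column player minimizes Row's maximum payoff:
Column X: max payoff to Row = 6
Column Y: max payoff to Row = 2
Column Z: max payoff to Row = 6
Minimum is 2, achieved by column Y.
Minimax strategy: Y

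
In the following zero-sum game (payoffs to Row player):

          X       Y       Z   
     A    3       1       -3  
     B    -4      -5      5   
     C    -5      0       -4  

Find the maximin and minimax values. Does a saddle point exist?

Maximin = -3, Minimax = 1, Saddle: False

Work:
Row minimums: [-3, -5, -5] → maximin = -3
Column maximums: [3, 1, 5] → minimax = 1
No saddle point (maximin ≠ minimax). Mixed strategy needed.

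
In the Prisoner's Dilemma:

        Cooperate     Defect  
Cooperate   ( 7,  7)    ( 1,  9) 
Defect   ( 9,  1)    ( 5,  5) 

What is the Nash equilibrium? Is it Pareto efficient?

(Defect, Defect) is NE; not Pareto efficient

Work:
Defect dominates Cooperate for both players:
If P2 cooperates: Defect (9) > Cooperate (7)
If P2 defects: Defect (5) > Cooperate (1)
NE: (Defect, Defect) with payoff (5, 5)
But (Cooperate, Cooperate) = (7, 7) Pareto dominates (5, 5)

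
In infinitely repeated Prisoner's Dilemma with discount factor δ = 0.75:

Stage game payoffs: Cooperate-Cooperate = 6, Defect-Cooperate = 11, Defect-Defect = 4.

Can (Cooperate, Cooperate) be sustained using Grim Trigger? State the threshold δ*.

δ* = 0.7143; since δ = 0.75 ≥ 0.7143, cooperation can be sustained

Work:
For Grim Trigger:
Cooperate forever: 6/(1-δ)
Defect then punished: 11 + 4·δ/(1-δ)
Need: 6/(1-δ) ≥ 11 + 4·δ/(1-δ)
Solving: δ ≥ (T-R)/(T-P) = (11-6)/(11-4) = 0.7143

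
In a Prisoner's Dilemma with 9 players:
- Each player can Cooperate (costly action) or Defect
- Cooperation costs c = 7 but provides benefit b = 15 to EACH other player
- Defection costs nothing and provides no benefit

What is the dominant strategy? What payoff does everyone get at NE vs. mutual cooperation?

Dominant: Defect; NE payoff = 0; Coop payoff = 113

Work:
Defect dominates (saves cost c = 7, benefit to others is external)
NE: All defect → everyone gets 0
If all cooperate: each receives (8)×15 - 7 = 113
Social dilemma: 113 > 0 but NE gives 0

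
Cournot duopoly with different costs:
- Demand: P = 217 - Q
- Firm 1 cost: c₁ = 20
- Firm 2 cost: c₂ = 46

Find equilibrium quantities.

q₁* = 74.33, q₂* = 48.33

Work:
Reaction: q₁ = (217 - 20 - q₂)/2
Reaction: q₂ = (217 - 46 - q₁)/2
Solve simultaneously:
q₁* = (217 - 2×20 + 46)/3 = 74.33
q₂* = (217 - 2×46 + 20)/3 = 48.33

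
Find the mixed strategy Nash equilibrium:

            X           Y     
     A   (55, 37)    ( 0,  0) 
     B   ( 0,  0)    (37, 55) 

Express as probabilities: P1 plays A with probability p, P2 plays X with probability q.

p = 0.5978, q = 0.4022

Work:
Find probabilities that make opponent indifferent:
P2 chooses q to make P1 indifferent between A and B
P1 chooses p to make P2 indifferent between X and Y
Mixed NE: P1 plays (A: 0.5978, B: 0.4022), P2 plays (X: 0.4022, Y: 0.5978)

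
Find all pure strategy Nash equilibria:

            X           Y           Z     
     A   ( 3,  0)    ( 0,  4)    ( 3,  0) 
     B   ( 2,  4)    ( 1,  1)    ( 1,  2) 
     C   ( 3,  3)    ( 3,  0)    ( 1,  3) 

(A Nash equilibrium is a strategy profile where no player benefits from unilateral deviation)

Nash equilibrium: (C, X)

Work:
Best responses:
  P1 vs X: payoffs [3, 2, 3] → best response A/C (payoff 3)
  P1 vs Y: payoffs [0, 1, 3] → best response C (payoff 3)
  P1 vs Z: payoffs [3, 1, 1] → best response A (payoff 3)
  P2 vs A: payoffs [0, 4, 0] → best response Y (payoff 4)
  P2 vs B: payoffs [4, 1, 2] → best response X (payoff 4)
  P2 vs C: payoffs [3, 0, 3] → best response X/Z (payoff 3)
Mutual best responses: (C,X) → Nash equilibria.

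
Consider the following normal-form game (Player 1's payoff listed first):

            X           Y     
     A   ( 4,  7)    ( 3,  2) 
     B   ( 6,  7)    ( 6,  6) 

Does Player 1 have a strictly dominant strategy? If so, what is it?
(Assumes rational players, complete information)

Yes, Player 1's strictly dominant strategy is B

Work:
A strategy strictly dominates another if it gives a strictly higher payoff against every opponent action. Compare each pair of P1's strategies column-by-column:
  A vs B: [4 vs 6, 3 vs 6] → A does not strictly dominate B (column X: 4 ≤ 6)
  B vs A: [6 vs 4, 6 vs 3] → B strictly dominates A
B strictly dominates every other strategy → strictly dominant.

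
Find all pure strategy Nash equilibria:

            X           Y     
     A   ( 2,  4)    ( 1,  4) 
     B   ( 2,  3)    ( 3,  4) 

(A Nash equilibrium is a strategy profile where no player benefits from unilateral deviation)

Nash equilibrium: (A, X), (B, Y)

Work:
Best responses:
  P1 vs X: payoffs [2, 2] → best response A/B (payoff 2)
  P1 vs Y: payoffs [1, 3] → best response B (payoff 3)
  P2 vs A: payoffs [4, 4] → best response X/Y (payoff 4)
  P2 vs B: payoffs [3, 4] → best response Y (payoff 4)
Mutual best responses: (A,X), (B,Y) → Nash equilibria.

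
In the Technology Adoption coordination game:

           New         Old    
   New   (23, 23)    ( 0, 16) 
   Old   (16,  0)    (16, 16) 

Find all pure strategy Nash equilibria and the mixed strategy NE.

Pure NE: (New, New) and (Old, Old); Mixed NE: p = 0.6957, q = 0.6957

Work:
Check pure NE:
(New, New): (23, 23) - no unilateral deviation beneficial
(Old, Old): (16, 16) - no unilateral deviation beneficial
Mixed NE: P1 plays New with p = 0.6957, P2 plays New with q = 0.6957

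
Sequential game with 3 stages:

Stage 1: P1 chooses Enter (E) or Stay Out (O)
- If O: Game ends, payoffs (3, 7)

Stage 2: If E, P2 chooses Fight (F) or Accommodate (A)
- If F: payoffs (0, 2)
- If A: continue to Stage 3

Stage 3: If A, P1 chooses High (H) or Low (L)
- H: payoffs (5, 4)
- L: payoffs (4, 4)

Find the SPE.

SPE: (E, A, H); Outcome (5, 4)

Work:
Stage 3: P1 chooses H (5 vs 4)
Stage 2: P2: F->2, A->4 (anticipating H). Choose A
Stage 1: P1: O->3, E->5 (anticipating A, H). Choose E
SPE path: E -> A -> H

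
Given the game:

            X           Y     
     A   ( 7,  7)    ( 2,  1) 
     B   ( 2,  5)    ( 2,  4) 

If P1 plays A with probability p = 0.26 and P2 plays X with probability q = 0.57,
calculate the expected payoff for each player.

E[P1] = 2.741, E[P2] = 4.531

Work:
E[P1] = p·q·π₁(A,X) + p·(1-q)·π₁(A,Y) + (1-p)·q·π₁(B,X) + (1-p)·(1-q)·π₁(B,Y)
= 0.26·0.57·7 + 0.26·0.43·2 + 0.74·0.57·2 + 0.74·0.43·2
= 2.741

E[P2] = 4.531 (similar calculation)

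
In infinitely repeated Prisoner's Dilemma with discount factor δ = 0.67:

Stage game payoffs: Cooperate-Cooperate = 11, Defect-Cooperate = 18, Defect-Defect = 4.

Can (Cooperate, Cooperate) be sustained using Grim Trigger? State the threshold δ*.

δ* = 0.5; since δ = 0.67 ≥ 0.5, cooperation can be sustained

Work:
For Grim Trigger:
Cooperate forever: 11/(1-δ)
Defect then punished: 18 + 4·δ/(1-δ)
Need: 11/(1-δ) ≥ 18 + 4·δ/(1-δ)
Solving: δ ≥ (T-R)/(T-P) = (18-11)/(18-4) = 0.5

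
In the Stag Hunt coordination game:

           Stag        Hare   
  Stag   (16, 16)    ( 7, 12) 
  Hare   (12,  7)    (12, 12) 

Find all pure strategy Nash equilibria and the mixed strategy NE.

Pure NE: (Stag, Stag) and (Hare, Hare); Mixed NE: p = 0.5556, q = 0.5556

Work:
Check pure NE:
(Stag, Stag): (16, 16) - no unilateral deviation beneficial
(Hare, Hare): (12, 12) - no unilateral deviation beneficial
Mixed NE: P1 plays Stag with p = 0.5556, P2 plays Stag with q = 0.5556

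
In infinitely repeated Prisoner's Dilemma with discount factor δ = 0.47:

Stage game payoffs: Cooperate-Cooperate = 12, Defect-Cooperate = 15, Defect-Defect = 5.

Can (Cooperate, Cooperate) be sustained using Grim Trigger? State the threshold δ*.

δ* = 0.3; since δ = 0.47 ≥ 0.3, cooperation can be sustained

Work:
For Grim Trigger:
Cooperate forever: 12/(1-δ)
Defect then punished: 15 + 5·δ/(1-δ)
Need: 12/(1-δ) ≥ 15 + 5·δ/(1-δ)
Solving: δ ≥ (T-R)/(T-P) = (15-12)/(15-5) = 0.3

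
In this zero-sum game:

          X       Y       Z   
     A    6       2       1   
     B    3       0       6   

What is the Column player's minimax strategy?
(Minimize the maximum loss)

Column should play Y, value = 2

Work:
Column player minimizes Row's maximum payoff:
Column X: max payoff to Row = 6
Column Y: max payoff to Row = 2
Column Z: max payoff to Row = 6
Minimum is 2, achieved by column Y.
Minimax strategy: Y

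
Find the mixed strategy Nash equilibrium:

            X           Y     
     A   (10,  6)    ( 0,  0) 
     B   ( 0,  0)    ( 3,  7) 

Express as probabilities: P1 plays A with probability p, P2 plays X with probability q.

p = 0.5385, q = 0.2308

Work:
Find probabilities that make opponent indifferent:
P2 chooses q to make P1 indifferent between A and B
P1 chooses p to make P2 indifferent between X and Y
Mixed NE: P1 plays (A: 0.5385, B: 0.4615), P2 plays (X: 0.2308, Y: 0.7692)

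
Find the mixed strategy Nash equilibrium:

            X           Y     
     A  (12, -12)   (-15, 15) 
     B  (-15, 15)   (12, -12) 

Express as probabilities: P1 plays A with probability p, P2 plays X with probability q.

p = 0.5, q = 0.5

Work:
Find probabilities that make opponent indifferent:
P2 chooses q to make P1 indifferent between A and B
P1 chooses p to make P2 indifferent between X and Y
Mixed NE: P1 plays (A: 0.5, B: 0.5), P2 plays (X: 0.5, Y: 0.5)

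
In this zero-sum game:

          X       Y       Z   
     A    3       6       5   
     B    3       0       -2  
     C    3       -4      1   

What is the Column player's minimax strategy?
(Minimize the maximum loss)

Column should play X, value = 3

Work:
Column player minimizes Row's maximum payoff:
Column X: max payoff to Row = 3
Column Y: max payoff to Row = 6
Column Z: max payoff to Row = 5
Minimum is 3, achieved by column X.
Minimax strategy: X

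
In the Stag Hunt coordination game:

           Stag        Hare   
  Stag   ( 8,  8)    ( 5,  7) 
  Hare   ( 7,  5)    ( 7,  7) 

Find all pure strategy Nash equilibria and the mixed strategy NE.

Pure NE: (Stag, Stag) and (Hare, Hare); Mixed NE: p = 0.6667, q = 0.6667

Work:
Check pure NE:
(Stag, Stag): (8, 8) - no unilateral deviation beneficial
(Hare, Hare): (7, 7) - no unilateral deviation beneficial
Mixed NE: P1 plays Stag with p = 0.6667, P2 plays Stag with q = 0.6667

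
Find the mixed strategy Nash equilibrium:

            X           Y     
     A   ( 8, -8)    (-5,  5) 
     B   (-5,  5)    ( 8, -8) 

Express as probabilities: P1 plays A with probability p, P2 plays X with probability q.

p = 0.5, q = 0.5

Work:
Find probabilities that make opponent indifferent:
P2 chooses q to make P1 indifferent between A and B
P1 chooses p to make P2 indifferent between X and Y
Mixed NE: P1 plays (A: 0.5, B: 0.5), P2 plays (X: 0.5, Y: 0.5)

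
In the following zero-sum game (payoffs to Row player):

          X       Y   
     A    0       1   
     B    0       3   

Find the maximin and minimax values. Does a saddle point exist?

Maximin = 0, Minimax = 0, Saddle: True

Work:
Row minimums: [0, 0] → maximin = 0
Column maximums: [0, 3] → minimax = 0
Saddle point exists! Game value = 0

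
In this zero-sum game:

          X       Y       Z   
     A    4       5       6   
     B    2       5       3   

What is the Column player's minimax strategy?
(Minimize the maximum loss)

Column should play X, value = 4

Work:
Column player minimizes Row's maximum payoff:
Column X: max payoff to Row = 4
Column Y: max payoff to Row = 5
Column Z: max payoff to Row = 6
Minimum is 4, achieved by column X.
Minimax strategy: X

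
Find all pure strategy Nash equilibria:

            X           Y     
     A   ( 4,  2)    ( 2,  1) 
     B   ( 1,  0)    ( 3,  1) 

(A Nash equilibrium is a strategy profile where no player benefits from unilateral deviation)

Nash equilibrium: (A, X), (B, Y)

Work:
Best responses:
  P1 vs X: payoffs [4, 1] → best response A (payoff 4)
  P1 vs Y: payoffs [2, 3] → best response B (payoff 3)
  P2 vs A: payoffs [2, 1] → best response X (payoff 2)
  P2 vs B: payoffs [0, 1] → best response Y (payoff 1)
Mutual best responses: (A,X), (B,Y) → Nash equilibria.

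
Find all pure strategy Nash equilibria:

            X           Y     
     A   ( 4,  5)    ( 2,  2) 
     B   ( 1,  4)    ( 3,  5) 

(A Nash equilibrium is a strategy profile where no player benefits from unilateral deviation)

Nash equilibrium: (A, X), (B, Y)

Work:
Best responses:
  P1 vs X: payoffs [4, 1] → best response A (payoff 4)
  P1 vs Y: payoffs [2, 3] → best response B (payoff 3)
  P2 vs A: payoffs [5, 2] → best response X (payoff 5)
  P2 vs B: payoffs [4, 5] → best response Y (payoff 5)
Mutual best responses: (A,X), (B,Y) → Nash equilibria.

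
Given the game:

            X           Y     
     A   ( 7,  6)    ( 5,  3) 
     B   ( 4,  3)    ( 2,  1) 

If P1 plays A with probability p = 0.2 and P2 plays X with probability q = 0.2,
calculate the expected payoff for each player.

E[P1] = 3.0, E[P2] = 1.84

Work:
E[P1] = p·q·π₁(A,X) + p·(1-q)·π₁(A,Y) + (1-p)·q·π₁(B,X) + (1-p)·(1-q)·π₁(B,Y)
= 0.2·0.2·7 + 0.2·0.8·5 + 0.8·0.2·4 + 0.8·0.8·2
= 3.0

E[P2] = 1.84 (similar calculation)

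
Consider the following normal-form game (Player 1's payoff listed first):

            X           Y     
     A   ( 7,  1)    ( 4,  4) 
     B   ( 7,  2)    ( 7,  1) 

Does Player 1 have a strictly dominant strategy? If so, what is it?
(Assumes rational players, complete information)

No strictly dominant strategy exists for Player 1

Work:
A strategy strictly dominates another if it gives a strictly higher payoff against every opponent action. Compare each pair of P1's strategies column-by-column:
  A vs B: [7 vs 7, 4 vs 7] → A does not strictly dominate B (column X: 7 ≤ 7)
  B vs A: [7 vs 7, 7 vs 4] → B does not strictly dominate A (column X: 7 ≤ 7)
No single strategy strictly dominates all others → no strictly dominant strategy.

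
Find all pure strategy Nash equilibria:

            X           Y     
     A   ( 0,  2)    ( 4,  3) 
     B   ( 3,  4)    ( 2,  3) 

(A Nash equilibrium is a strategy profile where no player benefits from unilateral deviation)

Nash equilibrium: (A, Y), (B, X)

Work:
Best responses:
  P1 vs X: payoffs [0, 3] → best response B (payoff 3)
  P1 vs Y: payoffs [4, 2] → best response A (payoff 4)
  P2 vs A: payoffs [2, 3] → best response Y (payoff 3)
  P2 vs B: payoffs [4, 3] → best response X (payoff 4)
Mutual best responses: (A,Y), (B,X) → Nash equilibria.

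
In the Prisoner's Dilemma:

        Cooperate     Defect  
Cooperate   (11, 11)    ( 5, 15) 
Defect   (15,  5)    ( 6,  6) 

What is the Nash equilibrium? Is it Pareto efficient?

(Defect, Defect) is NE; not Pareto efficient

Work:
Defect dominates Cooperate for both players:
If P2 cooperates: Defect (15) > Cooperate (11)
If P2 defects: Defect (6) > Cooperate (5)
NE: (Defect, Defect) with payoff (6, 6)
But (Cooperate, Cooperate) = (11, 11) Pareto dominates (6, 6)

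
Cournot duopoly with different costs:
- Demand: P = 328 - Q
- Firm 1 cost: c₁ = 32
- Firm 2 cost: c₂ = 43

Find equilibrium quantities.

q₁* = 102.33, q₂* = 91.33

Work:
Reaction: q₁ = (328 - 32 - q₂)/2
Reaction: q₂ = (328 - 43 - q₁)/2
Solve simultaneously:
q₁* = (328 - 2×32 + 43)/3 = 102.33
q₂* = (328 - 2×43 + 32)/3 = 91.33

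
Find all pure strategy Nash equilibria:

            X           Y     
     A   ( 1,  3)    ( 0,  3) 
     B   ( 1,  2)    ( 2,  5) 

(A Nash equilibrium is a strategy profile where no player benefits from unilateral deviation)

Nash equilibrium: (A, X), (B, Y)

Work:
Best responses:
  P1 vs X: payoffs [1, 1] → best response A/B (payoff 1)
  P1 vs Y: payoffs [0, 2] → best response B (payoff 2)
  P2 vs A: payoffs [3, 3] → best response X/Y (payoff 3)
  P2 vs B: payoffs [2, 5] → best response Y (payoff 5)
Mutual best responses: (A,X), (B,Y) → Nash equilibria.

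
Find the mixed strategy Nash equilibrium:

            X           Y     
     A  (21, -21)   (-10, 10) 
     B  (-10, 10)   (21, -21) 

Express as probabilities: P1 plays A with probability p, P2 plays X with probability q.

p = 0.5, q = 0.5

Work:
Find probabilities that make opponent indifferent:
P2 chooses q to make P1 indifferent between A and B
P1 chooses p to make P2 indifferent between X and Y
Mixed NE: P1 plays (A: 0.5, B: 0.5), P2 plays (X: 0.5, Y: 0.5)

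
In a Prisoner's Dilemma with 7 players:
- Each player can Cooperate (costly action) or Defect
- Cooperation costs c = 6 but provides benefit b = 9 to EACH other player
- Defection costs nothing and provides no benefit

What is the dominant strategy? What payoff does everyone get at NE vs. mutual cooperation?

Dominant: Defect; NE payoff = 0; Coop payoff = 48

Work:
Defect dominates (saves cost c = 6, benefit to others is external)
NE: All defect → everyone gets 0
If all cooperate: each receives (6)×9 - 6 = 48
Social dilemma: 48 > 0 but NE gives 0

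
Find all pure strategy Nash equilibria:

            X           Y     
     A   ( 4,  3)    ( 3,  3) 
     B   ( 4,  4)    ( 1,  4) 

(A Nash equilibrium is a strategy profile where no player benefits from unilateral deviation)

Nash equilibrium: (A, X), (A, Y), (B, X)

Work:
Best responses:
  P1 vs X: payoffs [4, 4] → best response A/B (payoff 4)
  P1 vs Y: payoffs [3, 1] → best response A (payoff 3)
  P2 vs A: payoffs [3, 3] → best response X/Y (payoff 3)
  P2 vs B: payoffs [4, 4] → best response X/Y (payoff 4)
Mutual best responses: (A,X), (A,Y), (B,X) → Nash equilibria.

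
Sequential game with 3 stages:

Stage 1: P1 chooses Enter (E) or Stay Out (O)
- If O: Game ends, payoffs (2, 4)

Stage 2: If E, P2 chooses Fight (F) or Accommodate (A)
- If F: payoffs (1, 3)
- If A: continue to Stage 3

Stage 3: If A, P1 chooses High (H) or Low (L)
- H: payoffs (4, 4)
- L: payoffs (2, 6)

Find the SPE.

SPE: (E, A, H); Outcome (4, 4)

Work:
Stage 3: P1 chooses H (4 vs 2)
Stage 2: P2: F->3, A->4 (anticipating H). Choose A
Stage 1: P1: O->2, E->4 (anticipating A, H). Choose E
SPE path: E -> A -> H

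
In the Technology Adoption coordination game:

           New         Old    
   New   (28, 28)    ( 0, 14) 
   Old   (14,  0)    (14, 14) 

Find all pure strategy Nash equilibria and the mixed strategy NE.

Pure NE: (New, New) and (Old, Old); Mixed NE: p = 0.5, q = 0.5

Work:
Check pure NE:
(New, New): (28, 28) - no unilateral deviation beneficial
(Old, Old): (14, 14) - no unilateral deviation beneficial
Mixed NE: P1 plays New with p = 0.5, P2 plays New with q = 0.5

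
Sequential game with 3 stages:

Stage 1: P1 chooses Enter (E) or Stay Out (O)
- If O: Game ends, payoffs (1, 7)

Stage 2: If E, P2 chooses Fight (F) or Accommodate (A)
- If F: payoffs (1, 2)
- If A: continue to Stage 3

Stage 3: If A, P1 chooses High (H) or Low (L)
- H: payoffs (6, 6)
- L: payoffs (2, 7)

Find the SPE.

SPE: (E, A, H); Outcome (6, 6)

Work:
Stage 3: P1 chooses H (6 vs 2)
Stage 2: P2: F->2, A->6 (anticipating H). Choose A
Stage 1: P1: O->1, E->6 (anticipating A, H). Choose E
SPE path: E -> A -> H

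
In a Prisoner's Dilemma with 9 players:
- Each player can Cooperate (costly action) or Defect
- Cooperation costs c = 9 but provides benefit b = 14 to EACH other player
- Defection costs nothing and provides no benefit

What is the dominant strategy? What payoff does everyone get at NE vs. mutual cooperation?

Dominant: Defect; NE payoff = 0; Coop payoff = 103

Work:
Defect dominates (saves cost c = 9, benefit to others is external)
NE: All defect → everyone gets 0
If all cooperate: each receives (8)×14 - 9 = 103
Social dilemma: 103 > 0 but NE gives 0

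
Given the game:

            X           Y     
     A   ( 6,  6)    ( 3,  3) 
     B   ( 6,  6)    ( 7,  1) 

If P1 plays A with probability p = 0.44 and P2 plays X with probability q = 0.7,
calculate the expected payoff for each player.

E[P1] = 5.772, E[P2] = 4.764

Work:
E[P1] = p·q·π₁(A,X) + p·(1-q)·π₁(A,Y) + (1-p)·q·π₁(B,X) + (1-p)·(1-q)·π₁(B,Y)
= 0.44·0.7·6 + 0.44·0.3·3 + 0.56·0.7·6 + 0.56·0.3·7
= 5.772

E[P2] = 4.764 (similar calculation)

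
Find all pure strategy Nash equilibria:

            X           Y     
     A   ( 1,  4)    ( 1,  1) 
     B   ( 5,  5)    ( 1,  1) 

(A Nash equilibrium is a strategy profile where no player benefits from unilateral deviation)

Nash equilibrium: (B, X)

Work:
Best responses:
  P1 vs X: payoffs [1, 5] → best response B (payoff 5)
  P1 vs Y: payoffs [1, 1] → best response A/B (payoff 1)
  P2 vs A: payoffs [4, 1] → best response X (payoff 4)
  P2 vs B: payoffs [5, 1] → best response X (payoff 5)
Mutual best responses: (B,X) → Nash equilibria.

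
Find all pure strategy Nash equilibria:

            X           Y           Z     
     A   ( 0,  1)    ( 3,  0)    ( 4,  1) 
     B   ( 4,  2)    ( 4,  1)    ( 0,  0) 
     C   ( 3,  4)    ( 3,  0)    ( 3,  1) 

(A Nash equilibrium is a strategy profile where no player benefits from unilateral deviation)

Nash equilibrium: (A, Z), (B, X)

Work:
Best responses:
  P1 vs X: payoffs [0, 4, 3] → best response B (payoff 4)
  P1 vs Y: payoffs [3, 4, 3] → best response B (payoff 4)
  P1 vs Z: payoffs [4, 0, 3] → best response A (payoff 4)
  P2 vs A: payoffs [1, 0, 1] → best response X/Z (payoff 1)
  P2 vs B: payoffs [2, 1, 0] → best response X (payoff 2)
  P2 vs C: payoffs [4, 0, 1] → best response X (payoff 4)
Mutual best responses: (A,Z), (B,X) → Nash equilibria.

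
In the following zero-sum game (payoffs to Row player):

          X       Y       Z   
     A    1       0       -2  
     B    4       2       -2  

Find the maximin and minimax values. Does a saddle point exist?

Maximin = -2, Minimax = -2, Saddle: True

Work:
Row minimums: [-2, -2] → maximin = -2
Column maximums: [4, 2, -2] → minimax = -2
Saddle point exists! Game value = -2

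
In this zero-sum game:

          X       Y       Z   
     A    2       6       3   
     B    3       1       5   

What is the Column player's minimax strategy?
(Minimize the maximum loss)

Column should play X, value = 3

Work:
Column player minimizes Row's maximum payoff:
Column X: max payoff to Row = 3
Column Y: max payoff to Row = 6
Column Z: max payoff to Row = 5
Minimum is 3, achieved by column X.
Minimax strategy: X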